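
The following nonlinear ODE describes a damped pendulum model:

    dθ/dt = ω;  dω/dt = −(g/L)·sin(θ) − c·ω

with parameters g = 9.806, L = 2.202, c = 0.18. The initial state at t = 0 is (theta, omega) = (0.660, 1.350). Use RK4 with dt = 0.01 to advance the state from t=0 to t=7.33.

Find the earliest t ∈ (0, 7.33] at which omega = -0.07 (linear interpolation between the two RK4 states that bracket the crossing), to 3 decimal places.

t = 0.413

t=0.000: state=(0.660, 1.350)
step 1 (dt=0.01): k1=(1.350, -2.973), k2=(1.335, -2.994), k3=(1.335, -2.994), k4=(1.320, -3.015); state += dt/6·(k1+2k2+2k3+k4)
t=0.010: state=(0.673, 1.320)
t=0.020: state=(0.686, 1.290)
t=0.030: state=(0.699, 1.259)
continuing one RK4 step at a time; state shown every 25 steps (Δt=0.25):
t=0.250: state=(0.896, 0.514)
t=0.410: state=(0.932, -0.060)
next step: t=0.420: state=(0.932, -0.096) — omega has crossed -0.07
linear interpolation between t=0.410 (-0.06001) and t=0.420 (-0.09563) → t≈0.413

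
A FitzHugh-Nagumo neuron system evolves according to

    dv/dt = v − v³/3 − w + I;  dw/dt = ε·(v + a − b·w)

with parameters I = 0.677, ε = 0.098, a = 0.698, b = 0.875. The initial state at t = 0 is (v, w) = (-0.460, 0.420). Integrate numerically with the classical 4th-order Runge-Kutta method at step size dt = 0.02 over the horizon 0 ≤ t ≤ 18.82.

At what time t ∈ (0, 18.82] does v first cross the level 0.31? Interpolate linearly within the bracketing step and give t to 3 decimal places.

t=0.000: state=(-0.460, 0.420)
step 1 (dt=0.02): k1=(-0.171, -0.013), k2=(-0.172, -0.013), k3=(-0.172, -0.013), k4=(-0.173, -0.013); state += dt/6·(k1+2k2+2k3+k4)
t=0.020: state=(-0.463, 0.420)
t=0.040: state=(-0.467, 0.419)
t=0.060: state=(-0.470, 0.419)
continuing one RK4 step at a time; state shown every 50 steps (Δt=1):
t=1.000: state=(-0.697, 0.398)
t=2.000: state=(-1.037, 0.349)
t=3.000: state=(-1.298, 0.275)
t=4.000: state=(-1.381, 0.191)
t=5.000: state=(-1.362, 0.111)
t=6.000: state=(-1.303, 0.043)
t=7.000: state=(-1.228, -0.014)
t=8.000: state=(-1.142, -0.059)
t=9.000: state=(-1.046, -0.091)
t=10.000: state=(-0.932, -0.111)
t=11.000: state=(-0.787, -0.117)
t=12.000: state=(-0.573, -0.107)
t=13.000: state=(-0.178, -0.070)
t=13.620: state=(0.293, -0.023)
next step: t=13.640: state=(0.313, -0.021) — v has crossed 0.31
linear interpolation between t=13.620 (0.29327) and t=13.640 (0.31311) → t≈13.637

t = 13.637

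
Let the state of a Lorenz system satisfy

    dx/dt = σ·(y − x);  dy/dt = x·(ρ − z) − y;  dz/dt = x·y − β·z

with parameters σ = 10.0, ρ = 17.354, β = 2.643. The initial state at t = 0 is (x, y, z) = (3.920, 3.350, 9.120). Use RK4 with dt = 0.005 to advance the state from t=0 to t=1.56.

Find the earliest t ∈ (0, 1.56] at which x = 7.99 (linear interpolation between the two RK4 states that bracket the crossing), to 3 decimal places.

t=0.000: state=(3.920, 3.350, 9.120)
step 1 (dt=0.005): k1=(-5.700, 28.927, -10.972), k2=(-4.834, 28.845, -10.665), k3=(-4.858, 28.860, -10.660), k4=(-4.014, 28.791, -10.351); state += dt/6·(k1+2k2+2k3+k4)
t=0.005: state=(3.896, 3.494, 9.067)
t=0.010: state=(3.880, 3.638, 9.017)
t=0.015: state=(3.871, 3.781, 8.970)
continuing one RK4 step at a time; state shown every 20 steps (Δt=0.1):
t=0.100: state=(4.644, 6.369, 8.784)
t=0.200: state=(7.047, 9.963, 11.000)
t=0.230: state=(7.937, 10.921, 12.426)
next step: t=0.235: state=(8.086, 11.058, 12.700) — x has crossed 7.99
linear interpolation between t=0.230 (7.93741) and t=0.235 (8.08633) → t≈0.232

t = 0.232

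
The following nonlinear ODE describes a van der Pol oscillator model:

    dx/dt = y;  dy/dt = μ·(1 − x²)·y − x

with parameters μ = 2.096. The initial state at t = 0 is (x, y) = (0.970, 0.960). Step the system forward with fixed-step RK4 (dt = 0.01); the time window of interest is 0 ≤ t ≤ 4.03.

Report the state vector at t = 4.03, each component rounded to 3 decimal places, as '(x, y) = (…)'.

(x, y) = (-1.711, 0.388)

t=0.000: state=(0.970, 0.960)
step 1 (dt=0.01): k1=(0.960, -0.851), k2=(0.956, -0.875), k3=(0.956, -0.875), k4=(0.951, -0.899); state += dt/6·(k1+2k2+2k3+k4)
t=0.010: state=(0.980, 0.951)
t=0.020: state=(0.989, 0.942)
t=0.030: state=(0.998, 0.932)
continuing one RK4 step at a time; state shown every 20 steps (Δt=0.2):
t=0.200: state=(1.139, 0.708)
t=0.400: state=(1.247, 0.371)
t=0.600: state=(1.290, 0.063)
t=0.800: state=(1.277, -0.178)
t=1.000: state=(1.222, -0.364)
t=1.200: state=(1.133, -0.527)
t=1.400: state=(1.011, -0.704)
t=1.600: state=(0.848, -0.936)
t=1.800: state=(0.628, -1.293)
t=2.000: state=(0.314, -1.895)
t=2.200: state=(-0.156, -2.876)
t=2.400: state=(-0.837, -3.800)
t=2.600: state=(-1.545, -2.875)
t=2.800: state=(-1.918, -0.953)
t=3.000: state=(-2.002, -0.055)
t=3.200: state=(-1.981, 0.212)
t=3.400: state=(-1.929, 0.295)
t=3.600: state=(-1.866, 0.331)
t=3.800: state=(-1.797, 0.358)
t=4.000: state=(-1.723, 0.384)
t=4.030: state=(-1.711, 0.388)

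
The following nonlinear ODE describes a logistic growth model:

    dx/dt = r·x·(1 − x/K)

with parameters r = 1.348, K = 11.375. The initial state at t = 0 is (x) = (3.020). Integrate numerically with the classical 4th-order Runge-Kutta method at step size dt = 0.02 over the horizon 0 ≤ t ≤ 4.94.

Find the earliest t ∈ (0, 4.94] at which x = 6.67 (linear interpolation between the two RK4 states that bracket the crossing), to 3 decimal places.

t = 1.014

t=0.000: state=(3.020)
step 1 (dt=0.02): k1=(2.990), k2=(3.009), k3=(3.009), k4=(3.028); state += dt/6·(k1+2k2+2k3+k4)
t=0.020: state=(3.080)
t=0.040: state=(3.141)
t=0.060: state=(3.203)
continuing one RK4 step at a time; state shown every 10 steps (Δt=0.2):
t=0.200: state=(3.654)
t=0.400: state=(4.352)
t=0.600: state=(5.096)
t=0.800: state=(5.860)
t=1.000: state=(6.619)
next step: t=1.020: state=(6.693) — x has crossed 6.67
linear interpolation between t=1.000 (6.61861) and t=1.020 (6.69305) → t≈1.014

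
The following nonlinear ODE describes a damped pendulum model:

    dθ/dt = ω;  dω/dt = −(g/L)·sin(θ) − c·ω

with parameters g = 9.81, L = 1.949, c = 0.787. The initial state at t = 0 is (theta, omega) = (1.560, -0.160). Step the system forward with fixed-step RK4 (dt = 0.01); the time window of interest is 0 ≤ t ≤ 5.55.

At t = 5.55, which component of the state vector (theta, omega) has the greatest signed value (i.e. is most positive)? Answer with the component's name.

t=0.000: state=(1.560, -0.160)
step 1 (dt=0.01): k1=(-0.160, -4.907), k2=(-0.185, -4.888), k3=(-0.184, -4.888), k4=(-0.209, -4.869); state += dt/6·(k1+2k2+2k3+k4)
t=0.010: state=(1.558, -0.209)
t=0.020: state=(1.556, -0.257)
t=0.030: state=(1.553, -0.305)
continuing one RK4 step at a time; state shown every 20 steps (Δt=0.2):
t=0.200: state=(1.435, -1.066)
t=0.400: state=(1.145, -1.804)
t=0.600: state=(0.730, -2.288)
t=0.800: state=(0.255, -2.388)
t=1.000: state=(-0.196, -2.057)
t=1.200: state=(-0.546, -1.408)
t=1.400: state=(-0.751, -0.630)
t=1.600: state=(-0.800, 0.123)
t=1.800: state=(-0.710, 0.749)
t=2.000: state=(-0.513, 1.177)
t=2.200: state=(-0.256, 1.354)
t=2.400: state=(0.010, 1.266)
t=2.600: state=(0.236, 0.960)
t=2.800: state=(0.386, 0.527)
t=3.000: state=(0.445, 0.067)
t=3.200: state=(0.417, -0.337)
t=3.400: state=(0.318, -0.625)
t=3.600: state=(0.177, -0.763)
t=3.800: state=(0.024, -0.742)
t=4.000: state=(-0.111, -0.589)
t=4.200: state=(-0.206, -0.352)
t=4.400: state=(-0.250, -0.085)
t=4.600: state=(-0.242, 0.158)
t=4.800: state=(-0.191, 0.337)
t=5.000: state=(-0.113, 0.430)
t=5.200: state=(-0.026, 0.430)
t=5.400: state=(0.054, 0.352)
t=5.550: state=(0.100, 0.257)
compare at T: theta=0.100, omega=0.257

largest component: omega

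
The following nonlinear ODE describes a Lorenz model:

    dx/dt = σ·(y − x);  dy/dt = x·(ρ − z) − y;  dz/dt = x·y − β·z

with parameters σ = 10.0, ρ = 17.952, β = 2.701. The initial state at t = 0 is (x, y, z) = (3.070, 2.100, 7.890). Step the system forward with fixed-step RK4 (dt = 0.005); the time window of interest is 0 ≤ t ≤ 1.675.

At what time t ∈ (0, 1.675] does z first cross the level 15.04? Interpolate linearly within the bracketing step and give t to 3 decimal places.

t = 0.308

t=0.000: state=(3.070, 2.100, 7.890)
step 1 (dt=0.005): k1=(-9.700, 28.790, -14.864), k2=(-8.738, 28.588, -14.595), k3=(-8.767, 28.610, -14.593), k4=(-7.831, 28.427, -14.326); state += dt/6·(k1+2k2+2k3+k4)
t=0.005: state=(3.026, 2.243, 7.817)
t=0.010: state=(2.992, 2.384, 7.747)
t=0.015: state=(2.965, 2.525, 7.679)
continuing one RK4 step at a time; state shown every 20 steps (Δt=0.1):
t=0.100: state=(3.506, 5.027, 7.007)
t=0.200: state=(5.898, 9.132, 8.268)
t=0.300: state=(9.620, 13.324, 14.309)
t=0.305: state=(9.803, 13.423, 14.762)
next step: t=0.310: state=(9.982, 13.502, 15.226) — z has crossed 15.04
linear interpolation between t=0.305 (14.76224) and t=0.310 (15.22575) → t≈0.308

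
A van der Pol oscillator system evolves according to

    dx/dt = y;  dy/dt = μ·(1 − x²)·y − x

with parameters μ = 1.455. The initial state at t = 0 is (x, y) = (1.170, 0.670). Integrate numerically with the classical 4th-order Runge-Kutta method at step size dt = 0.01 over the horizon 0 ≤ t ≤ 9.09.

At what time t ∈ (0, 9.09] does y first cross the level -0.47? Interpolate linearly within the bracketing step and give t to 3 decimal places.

t = 0.882

t=0.000: state=(1.170, 0.670)
step 1 (dt=0.01): k1=(0.670, -1.530), k2=(0.662, -1.536), k3=(0.662, -1.536), k4=(0.655, -1.543); state += dt/6·(k1+2k2+2k3+k4)
t=0.010: state=(1.177, 0.655)
t=0.020: state=(1.183, 0.639)
t=0.030: state=(1.189, 0.624)
continuing one RK4 step at a time; state shown every 50 steps (Δt=0.5):
t=0.500: state=(1.311, -0.077)
t=0.880: state=(1.203, -0.468)
next step: t=0.890: state=(1.199, -0.477) — y has crossed -0.47
linear interpolation between t=0.880 (-0.46805) and t=0.890 (-0.47702) → t≈0.882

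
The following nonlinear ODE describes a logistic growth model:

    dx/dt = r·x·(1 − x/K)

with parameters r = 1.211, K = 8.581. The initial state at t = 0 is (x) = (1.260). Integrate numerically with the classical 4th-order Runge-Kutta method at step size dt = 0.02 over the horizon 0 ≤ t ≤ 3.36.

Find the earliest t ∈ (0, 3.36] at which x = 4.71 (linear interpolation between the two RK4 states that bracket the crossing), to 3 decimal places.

t = 1.615

t=0.000: state=(1.260)
step 1 (dt=0.02): k1=(1.302), k2=(1.313), k3=(1.313), k4=(1.324); state += dt/6·(k1+2k2+2k3+k4)
t=0.020: state=(1.286)
t=0.040: state=(1.313)
t=0.060: state=(1.340)
continuing one RK4 step at a time; state shown every 10 steps (Δt=0.2):
t=0.200: state=(1.543)
t=0.400: state=(1.874)
t=0.600: state=(2.252)
t=0.800: state=(2.677)
t=1.000: state=(3.142)
t=1.200: state=(3.638)
t=1.400: state=(4.153)
t=1.600: state=(4.671)
next step: t=1.620: state=(4.723) — x has crossed 4.71
linear interpolation between t=1.600 (4.67127) and t=1.620 (4.72277) → t≈1.615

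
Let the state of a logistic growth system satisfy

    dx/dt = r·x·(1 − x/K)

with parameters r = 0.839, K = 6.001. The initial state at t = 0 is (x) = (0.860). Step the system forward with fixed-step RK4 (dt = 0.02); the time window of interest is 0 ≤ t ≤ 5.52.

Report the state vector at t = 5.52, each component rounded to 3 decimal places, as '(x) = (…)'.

(x) = (5.671)

t=0.000: state=(0.860)
step 1 (dt=0.02): k1=(0.618), k2=(0.622), k3=(0.622), k4=(0.626); state += dt/6·(k1+2k2+2k3+k4)
t=0.020: state=(0.872)
t=0.040: state=(0.885)
t=0.060: state=(0.898)
continuing one RK4 step at a time; state shown every 10 steps (Δt=0.2):
t=0.200: state=(0.991)
t=0.400: state=(1.138)
t=0.600: state=(1.301)
t=0.800: state=(1.480)
t=1.000: state=(1.675)
t=1.200: state=(1.885)
t=1.400: state=(2.108)
t=1.600: state=(2.343)
t=1.800: state=(2.586)
t=2.000: state=(2.836)
t=2.200: state=(3.087)
t=2.400: state=(3.337)
t=2.600: state=(3.583)
t=2.800: state=(3.821)
t=3.000: state=(4.048)
t=3.200: state=(4.262)
t=3.400: state=(4.462)
t=3.600: state=(4.646)
t=3.800: state=(4.814)
t=4.000: state=(4.966)
t=4.200: state=(5.102)
t=4.400: state=(5.223)
t=4.600: state=(5.329)
t=4.800: state=(5.423)
t=5.000: state=(5.505)
t=5.200: state=(5.576)
t=5.400: state=(5.638)
t=5.520: state=(5.671)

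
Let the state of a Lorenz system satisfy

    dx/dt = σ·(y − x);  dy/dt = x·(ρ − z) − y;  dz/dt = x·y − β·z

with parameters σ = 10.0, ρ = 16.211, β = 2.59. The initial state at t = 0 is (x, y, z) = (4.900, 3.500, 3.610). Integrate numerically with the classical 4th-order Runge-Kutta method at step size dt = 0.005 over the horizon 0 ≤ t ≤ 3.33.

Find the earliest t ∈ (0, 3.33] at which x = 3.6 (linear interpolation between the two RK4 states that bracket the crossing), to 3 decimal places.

t=0.000: state=(4.900, 3.500, 3.610)
step 1 (dt=0.005): k1=(-14.000, 58.245, 7.800), k2=(-12.194, 57.563, 8.335), k3=(-12.256, 57.615, 8.340), k4=(-10.506, 56.983, 8.872); state += dt/6·(k1+2k2+2k3+k4)
t=0.005: state=(4.839, 3.788, 3.652)
t=0.010: state=(4.795, 4.070, 3.699)
t=0.015: state=(4.766, 4.347, 3.751)
continuing one RK4 step at a time; state shown every 40 steps (Δt=0.2):
t=0.200: state=(9.670, 13.457, 12.477)
t=0.400: state=(7.886, 2.769, 22.749)
t=0.495: state=(3.606, 0.168, 18.349)
next step: t=0.500: state=(3.437, 0.132, 18.115) — x has crossed 3.6
linear interpolation between t=0.495 (3.60556) and t=0.500 (3.43699) → t≈0.495

t = 0.495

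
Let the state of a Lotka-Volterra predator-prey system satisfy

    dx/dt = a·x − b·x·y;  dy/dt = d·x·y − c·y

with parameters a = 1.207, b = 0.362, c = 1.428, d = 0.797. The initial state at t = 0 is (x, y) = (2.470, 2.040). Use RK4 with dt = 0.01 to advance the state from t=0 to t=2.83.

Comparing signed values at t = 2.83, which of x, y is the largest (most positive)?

largest component: y

t=0.000: state=(2.470, 2.040)
step 1 (dt=0.01): k1=(1.157, 1.103), k2=(1.155, 1.115), k3=(1.155, 1.115), k4=(1.153, 1.128); state += dt/6·(k1+2k2+2k3+k4)
t=0.010: state=(2.482, 2.051)
t=0.020: state=(2.493, 2.063)
t=0.030: state=(2.505, 2.074)
continuing one RK4 step at a time; state shown every 10 steps (Δt=0.1):
t=0.100: state=(2.583, 2.163)
t=0.200: state=(2.688, 2.314)
t=0.300: state=(2.780, 2.494)
t=0.400: state=(2.855, 2.707)
t=0.500: state=(2.908, 2.953)
t=0.600: state=(2.934, 3.232)
t=0.700: state=(2.928, 3.540)
t=0.800: state=(2.890, 3.871)
t=0.900: state=(2.817, 4.213)
t=1.000: state=(2.711, 4.554)
t=1.100: state=(2.579, 4.875)
t=1.200: state=(2.426, 5.160)
t=1.300: state=(2.261, 5.392)
t=1.400: state=(2.092, 5.560)
t=1.500: state=(1.926, 5.657)
t=1.600: state=(1.770, 5.682)
t=1.700: state=(1.627, 5.639)
t=1.800: state=(1.499, 5.537)
t=1.900: state=(1.388, 5.385)
t=2.000: state=(1.293, 5.194)
t=2.100: state=(1.213, 4.975)
t=2.200: state=(1.148, 4.738)
t=2.300: state=(1.096, 4.491)
t=2.400: state=(1.056, 4.242)
t=2.500: state=(1.026, 3.995)
t=2.600: state=(1.006, 3.756)
t=2.700: state=(0.995, 3.526)
t=2.800: state=(0.992, 3.309)
t=2.830: state=(0.993, 3.246)
compare at T: x=0.993, y=3.246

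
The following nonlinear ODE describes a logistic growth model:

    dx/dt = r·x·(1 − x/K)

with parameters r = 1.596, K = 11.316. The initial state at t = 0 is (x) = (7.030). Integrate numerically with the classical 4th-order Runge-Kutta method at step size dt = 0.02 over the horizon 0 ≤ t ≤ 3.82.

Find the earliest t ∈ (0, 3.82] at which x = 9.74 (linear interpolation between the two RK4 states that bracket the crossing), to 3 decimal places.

t = 0.831

t=0.000: state=(7.030)
step 1 (dt=0.02): k1=(4.250), k2=(4.233), k3=(4.233), k4=(4.216); state += dt/6·(k1+2k2+2k3+k4)
t=0.020: state=(7.115)
t=0.040: state=(7.199)
t=0.060: state=(7.282)
continuing one RK4 step at a time; state shown every 10 steps (Δt=0.2):
t=0.200: state=(7.842)
t=0.400: state=(8.560)
t=0.600: state=(9.170)
t=0.800: state=(9.671)
t=0.820: state=(9.716)
next step: t=0.840: state=(9.759) — x has crossed 9.74
linear interpolation between t=0.820 (9.71570) and t=0.840 (9.75906) → t≈0.831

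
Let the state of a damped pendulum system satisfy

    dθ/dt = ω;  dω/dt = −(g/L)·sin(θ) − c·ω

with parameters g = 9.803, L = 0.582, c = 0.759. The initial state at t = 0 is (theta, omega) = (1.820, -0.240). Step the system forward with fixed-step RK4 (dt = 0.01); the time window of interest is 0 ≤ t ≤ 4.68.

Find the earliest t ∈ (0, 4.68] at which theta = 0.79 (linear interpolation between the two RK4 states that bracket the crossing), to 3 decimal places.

t = 0.356

t=0.000: state=(1.820, -0.240)
step 1 (dt=0.01): k1=(-0.240, -16.141), k2=(-0.321, -16.085), k3=(-0.320, -16.087), k4=(-0.401, -16.032); state += dt/6·(k1+2k2+2k3+k4)
t=0.010: state=(1.817, -0.401)
t=0.020: state=(1.812, -0.561)
t=0.030: state=(1.806, -0.719)
continuing one RK4 step at a time; state shown every 20 steps (Δt=0.2):
t=0.200: state=(1.461, -3.293)
t=0.350: state=(0.822, -5.088)
next step: t=0.360: state=(0.770, -5.170) — theta has crossed 0.79
linear interpolation between t=0.350 (0.82173) and t=0.360 (0.77043) → t≈0.356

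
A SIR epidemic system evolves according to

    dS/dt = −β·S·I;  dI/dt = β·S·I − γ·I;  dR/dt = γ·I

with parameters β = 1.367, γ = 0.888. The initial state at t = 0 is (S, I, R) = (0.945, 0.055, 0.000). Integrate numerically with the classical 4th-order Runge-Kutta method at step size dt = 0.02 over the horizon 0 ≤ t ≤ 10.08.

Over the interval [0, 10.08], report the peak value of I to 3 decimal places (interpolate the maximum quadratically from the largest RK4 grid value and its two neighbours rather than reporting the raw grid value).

t=0.000: state=(0.945, 0.055, 0.000)
step 1 (dt=0.02): k1=(-0.071, 0.022, 0.049), k2=(-0.071, 0.022, 0.049), k3=(-0.071, 0.022, 0.049), k4=(-0.072, 0.022, 0.049); state += dt/6·(k1+2k2+2k3+k4)
t=0.020: state=(0.944, 0.055, 0.001)
t=0.040: state=(0.942, 0.056, 0.002)
t=0.060: state=(0.941, 0.056, 0.003)
continuing one RK4 step at a time; state shown every 25 steps (Δt=0.5):
t=0.500: state=(0.907, 0.066, 0.027)
t=1.000: state=(0.863, 0.078, 0.059)
t=1.500: state=(0.815, 0.089, 0.096)
t=2.000: state=(0.765, 0.098, 0.138)
t=2.500: state=(0.713, 0.104, 0.183)
t=3.000: state=(0.664, 0.107, 0.229)
t=3.500: state=(0.617, 0.106, 0.277)
t=4.000: state=(0.575, 0.102, 0.323)
t=4.500: state=(0.537, 0.096, 0.367)
t=5.000: state=(0.504, 0.088, 0.408)
t=5.500: state=(0.476, 0.079, 0.445)
t=6.000: state=(0.453, 0.069, 0.478)
t=6.500: state=(0.433, 0.060, 0.507)
t=7.000: state=(0.417, 0.052, 0.531)
t=7.500: state=(0.404, 0.044, 0.553)
t=8.000: state=(0.393, 0.037, 0.570)
t=8.500: state=(0.384, 0.031, 0.585)
t=9.000: state=(0.376, 0.026, 0.598)
t=9.500: state=(0.370, 0.021, 0.608)
t=10.000: state=(0.366, 0.018, 0.617)
t=10.080: state=(0.365, 0.017, 0.618)
largest grid value and its neighbours: I(3.120)=0.10691, I(3.140)=0.10691, I(3.160)=0.10691
parabola through these three points peaks at t≈3.148 with I≈0.10691

max I = 0.107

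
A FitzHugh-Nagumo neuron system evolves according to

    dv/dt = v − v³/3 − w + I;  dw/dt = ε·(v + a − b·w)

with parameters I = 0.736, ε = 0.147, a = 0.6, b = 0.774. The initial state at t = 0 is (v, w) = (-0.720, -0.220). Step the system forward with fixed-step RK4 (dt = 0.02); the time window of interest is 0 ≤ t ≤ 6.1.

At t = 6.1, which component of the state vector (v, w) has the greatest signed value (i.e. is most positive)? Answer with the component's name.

t=0.000: state=(-0.720, -0.220)
step 1 (dt=0.02): k1=(0.360, 0.007), k2=(0.362, 0.008), k3=(0.362, 0.008), k4=(0.364, 0.008); state += dt/6·(k1+2k2+2k3+k4)
t=0.020: state=(-0.713, -0.220)
t=0.040: state=(-0.705, -0.220)
t=0.060: state=(-0.698, -0.219)
continuing one RK4 step at a time; state shown every 10 steps (Δt=0.2):
t=0.200: state=(-0.644, -0.217)
t=0.400: state=(-0.560, -0.213)
t=0.600: state=(-0.464, -0.205)
t=0.800: state=(-0.355, -0.195)
t=1.000: state=(-0.226, -0.182)
t=1.200: state=(-0.075, -0.165)
t=1.400: state=(0.106, -0.143)
t=1.600: state=(0.321, -0.116)
t=1.800: state=(0.570, -0.083)
t=2.000: state=(0.847, -0.044)
t=2.200: state=(1.130, 0.004)
t=2.400: state=(1.388, 0.058)
t=2.600: state=(1.593, 0.117)
t=2.800: state=(1.734, 0.181)
t=3.000: state=(1.818, 0.246)
t=3.200: state=(1.861, 0.311)
t=3.400: state=(1.877, 0.376)
t=3.600: state=(1.877, 0.440)
t=3.800: state=(1.867, 0.502)
t=4.000: state=(1.851, 0.562)
t=4.200: state=(1.832, 0.620)
t=4.400: state=(1.811, 0.677)
t=4.600: state=(1.788, 0.731)
t=4.800: state=(1.765, 0.784)
t=5.000: state=(1.742, 0.835)
t=5.200: state=(1.718, 0.883)
t=5.400: state=(1.694, 0.931)
t=5.600: state=(1.670, 0.976)
t=5.800: state=(1.645, 1.020)
t=6.000: state=(1.621, 1.062)
t=6.100: state=(1.608, 1.082)
compare at T: v=1.608, w=1.082

largest component: v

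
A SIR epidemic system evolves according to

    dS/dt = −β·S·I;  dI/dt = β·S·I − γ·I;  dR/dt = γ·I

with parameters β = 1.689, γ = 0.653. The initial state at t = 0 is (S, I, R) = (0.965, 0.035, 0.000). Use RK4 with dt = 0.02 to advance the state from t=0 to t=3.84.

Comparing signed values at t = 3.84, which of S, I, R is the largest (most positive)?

t=0.000: state=(0.965, 0.035, 0.000)
step 1 (dt=0.02): k1=(-0.057, 0.034, 0.023), k2=(-0.058, 0.034, 0.023), k3=(-0.058, 0.034, 0.023), k4=(-0.058, 0.035, 0.023); state += dt/6·(k1+2k2+2k3+k4)
t=0.020: state=(0.964, 0.036, 0.000)
t=0.040: state=(0.963, 0.036, 0.001)
t=0.060: state=(0.961, 0.037, 0.001)
continuing one RK4 step at a time; state shown every 10 steps (Δt=0.2):
t=0.200: state=(0.952, 0.042, 0.005)
t=0.400: state=(0.938, 0.051, 0.011)
t=0.600: state=(0.920, 0.062, 0.019)
t=0.800: state=(0.899, 0.074, 0.027)
t=1.000: state=(0.875, 0.087, 0.038)
t=1.200: state=(0.848, 0.102, 0.050)
t=1.400: state=(0.817, 0.119, 0.065)
t=1.600: state=(0.782, 0.137, 0.081)
t=1.800: state=(0.745, 0.155, 0.100)
t=2.000: state=(0.704, 0.174, 0.122)
t=2.200: state=(0.662, 0.192, 0.146)
t=2.400: state=(0.619, 0.209, 0.172)
t=2.600: state=(0.575, 0.225, 0.200)
t=2.800: state=(0.532, 0.238, 0.231)
t=3.000: state=(0.490, 0.248, 0.262)
t=3.200: state=(0.450, 0.255, 0.295)
t=3.400: state=(0.412, 0.259, 0.329)
t=3.600: state=(0.378, 0.260, 0.363)
t=3.800: state=(0.346, 0.257, 0.396)
t=3.840: state=(0.340, 0.257, 0.403)
compare at T: S=0.340, I=0.257, R=0.403

largest component: R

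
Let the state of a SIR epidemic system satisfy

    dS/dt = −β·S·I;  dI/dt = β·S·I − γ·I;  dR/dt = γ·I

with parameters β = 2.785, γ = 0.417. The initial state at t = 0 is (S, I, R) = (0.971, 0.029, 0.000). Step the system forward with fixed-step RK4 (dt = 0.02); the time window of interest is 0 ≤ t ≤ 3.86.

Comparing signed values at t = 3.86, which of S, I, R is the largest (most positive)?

largest component: R

t=0.000: state=(0.971, 0.029, 0.000)
step 1 (dt=0.02): k1=(-0.078, 0.066, 0.012), k2=(-0.080, 0.068, 0.012), k3=(-0.080, 0.068, 0.012), k4=(-0.082, 0.069, 0.013); state += dt/6·(k1+2k2+2k3+k4)
t=0.020: state=(0.969, 0.030, 0.000)
t=0.040: state=(0.968, 0.032, 0.001)
t=0.060: state=(0.966, 0.033, 0.001)
continuing one RK4 step at a time; state shown every 10 steps (Δt=0.2):
t=0.200: state=(0.951, 0.046, 0.003)
t=0.400: state=(0.921, 0.071, 0.008)
t=0.600: state=(0.877, 0.107, 0.015)
t=0.800: state=(0.815, 0.158, 0.026)
t=1.000: state=(0.733, 0.225, 0.042)
t=1.200: state=(0.633, 0.303, 0.064)
t=1.400: state=(0.523, 0.384, 0.093)
t=1.600: state=(0.413, 0.459, 0.128)
t=1.800: state=(0.315, 0.517, 0.169)
t=2.000: state=(0.233, 0.553, 0.213)
t=2.200: state=(0.171, 0.569, 0.260)
t=2.400: state=(0.124, 0.568, 0.308)
t=2.600: state=(0.091, 0.554, 0.355)
t=2.800: state=(0.067, 0.533, 0.400)
t=3.000: state=(0.050, 0.506, 0.443)
t=3.200: state=(0.038, 0.477, 0.484)
t=3.400: state=(0.030, 0.447, 0.523)
t=3.600: state=(0.023, 0.418, 0.559)
t=3.800: state=(0.019, 0.389, 0.593)
t=3.860: state=(0.017, 0.380, 0.602)
compare at T: S=0.017, I=0.380, R=0.602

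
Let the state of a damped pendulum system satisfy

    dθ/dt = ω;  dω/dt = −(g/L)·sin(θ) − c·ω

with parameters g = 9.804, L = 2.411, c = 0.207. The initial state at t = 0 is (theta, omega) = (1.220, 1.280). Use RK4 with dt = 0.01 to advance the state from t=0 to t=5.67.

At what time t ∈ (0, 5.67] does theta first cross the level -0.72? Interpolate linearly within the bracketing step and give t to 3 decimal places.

t=0.000: state=(1.220, 1.280)
step 1 (dt=0.01): k1=(1.280, -4.084), k2=(1.260, -4.088), k3=(1.260, -4.088), k4=(1.239, -4.093); state += dt/6·(k1+2k2+2k3+k4)
t=0.010: state=(1.233, 1.239)
t=0.020: state=(1.245, 1.198)
t=0.030: state=(1.257, 1.157)
continuing one RK4 step at a time; state shown every 20 steps (Δt=0.2):
t=0.200: state=(1.394, 0.457)
t=0.400: state=(1.404, -0.348)
t=0.600: state=(1.257, -1.109)
t=0.800: state=(0.966, -1.780)
t=1.000: state=(0.558, -2.258)
t=1.200: state=(0.085, -2.416)
t=1.400: state=(-0.383, -2.197)
t=1.560: state=(-0.704, -1.792)
next step: t=1.570: state=(-0.722, -1.762) — theta has crossed -0.72
linear interpolation between t=1.560 (-0.70400) and t=1.570 (-0.72178) → t≈1.569

t = 1.569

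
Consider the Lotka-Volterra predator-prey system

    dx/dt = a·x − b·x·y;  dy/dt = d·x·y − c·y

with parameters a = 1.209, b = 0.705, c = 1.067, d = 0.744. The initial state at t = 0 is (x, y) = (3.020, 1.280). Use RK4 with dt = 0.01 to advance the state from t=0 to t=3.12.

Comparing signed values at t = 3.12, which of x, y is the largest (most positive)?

largest component: y

t=0.000: state=(3.020, 1.280)
step 1 (dt=0.01): k1=(0.926, 1.510), k2=(0.911, 1.524), k3=(0.911, 1.524), k4=(0.896, 1.537); state += dt/6·(k1+2k2+2k3+k4)
t=0.010: state=(3.029, 1.295)
t=0.020: state=(3.038, 1.311)
t=0.030: state=(3.046, 1.327)
continuing one RK4 step at a time; state shown every 20 steps (Δt=0.2):
t=0.200: state=(3.135, 1.638)
t=0.400: state=(3.070, 2.105)
t=0.600: state=(2.800, 2.638)
t=0.800: state=(2.371, 3.135)
t=1.000: state=(1.890, 3.477)
t=1.200: state=(1.458, 3.599)
t=1.400: state=(1.122, 3.518)
t=1.600: state=(0.882, 3.296)
t=1.800: state=(0.721, 2.997)
t=2.000: state=(0.615, 2.673)
t=2.200: state=(0.550, 2.354)
t=2.400: state=(0.513, 2.057)
t=2.600: state=(0.499, 1.791)
t=2.800: state=(0.502, 1.559)
t=3.000: state=(0.520, 1.358)
t=3.120: state=(0.539, 1.253)
compare at T: x=0.539, y=1.253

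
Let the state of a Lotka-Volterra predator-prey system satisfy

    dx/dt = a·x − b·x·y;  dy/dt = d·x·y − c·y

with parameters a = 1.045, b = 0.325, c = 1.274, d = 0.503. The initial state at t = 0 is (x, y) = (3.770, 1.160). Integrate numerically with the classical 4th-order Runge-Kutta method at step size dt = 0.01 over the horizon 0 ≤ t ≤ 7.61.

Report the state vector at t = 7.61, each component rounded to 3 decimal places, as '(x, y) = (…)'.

t=0.000: state=(3.770, 1.160)
step 1 (dt=0.01): k1=(2.518, 0.722), k2=(2.522, 0.731), k3=(2.522, 0.732), k4=(2.526, 0.741); state += dt/6·(k1+2k2+2k3+k4)
t=0.010: state=(3.795, 1.167)
t=0.020: state=(3.821, 1.175)
t=0.030: state=(3.846, 1.183)
continuing one RK4 step at a time; state shown every 25 steps (Δt=0.25):
t=0.250: state=(4.415, 1.411)
t=0.500: state=(5.028, 1.860)
t=0.750: state=(5.456, 2.623)
t=1.000: state=(5.472, 3.813)
t=1.250: state=(4.902, 5.356)
t=1.500: state=(3.875, 6.784)
t=1.750: state=(2.800, 7.494)
t=2.000: state=(1.980, 7.337)
t=2.250: state=(1.456, 6.604)
t=2.500: state=(1.149, 5.647)
t=2.750: state=(0.981, 4.690)
t=3.000: state=(0.901, 3.836)
t=3.250: state=(0.883, 3.119)
t=3.500: state=(0.912, 2.538)
t=3.750: state=(0.983, 2.079)
t=4.000: state=(1.094, 1.722)
t=4.250: state=(1.250, 1.450)
t=4.500: state=(1.455, 1.249)
t=4.750: state=(1.717, 1.109)
t=5.000: state=(2.046, 1.021)
t=5.250: state=(2.450, 0.984)
t=5.500: state=(2.936, 1.003)
t=5.750: state=(3.503, 1.092)
t=6.000: state=(4.134, 1.284)
t=6.250: state=(4.774, 1.635)
t=6.500: state=(5.307, 2.246)
t=6.750: state=(5.531, 3.243)
t=7.000: state=(5.221, 4.666)
t=7.250: state=(4.352, 6.224)
t=7.500: state=(3.245, 7.299)
t=7.610: state=(2.793, 7.496)

(x, y) = (2.793, 7.496)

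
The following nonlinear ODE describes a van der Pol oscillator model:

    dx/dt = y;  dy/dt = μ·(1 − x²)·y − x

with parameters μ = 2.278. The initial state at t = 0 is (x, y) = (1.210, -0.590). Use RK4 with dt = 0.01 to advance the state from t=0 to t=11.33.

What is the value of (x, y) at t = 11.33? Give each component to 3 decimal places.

t=0.000: state=(1.210, -0.590)
step 1 (dt=0.01): k1=(-0.590, -0.586), k2=(-0.593, -0.590), k3=(-0.593, -0.590), k4=(-0.596, -0.594); state += dt/6·(k1+2k2+2k3+k4)
t=0.010: state=(1.204, -0.596)
t=0.020: state=(1.198, -0.602)
t=0.030: state=(1.192, -0.608)
continuing one RK4 step at a time; state shown every 50 steps (Δt=0.5):
t=0.500: state=(0.815, -1.071)
t=1.000: state=(-0.073, -2.906)
t=1.500: state=(-1.804, -1.903)
t=2.000: state=(-1.994, 0.213)
t=2.500: state=(-1.854, 0.316)
t=3.000: state=(-1.683, 0.371)
t=3.500: state=(-1.477, 0.460)
t=4.000: state=(-1.208, 0.640)
t=4.500: state=(-0.788, 1.138)
t=5.000: state=(0.167, 3.136)
t=5.500: state=(1.864, 1.543)
t=6.000: state=(1.990, -0.229)
t=6.500: state=(1.847, -0.318)
t=7.000: state=(1.675, -0.374)
t=7.500: state=(1.467, -0.466)
t=8.000: state=(1.194, -0.652)
t=8.500: state=(0.762, -1.179)
t=9.000: state=(-0.240, -3.290)
t=9.500: state=(-1.896, -1.314)
t=10.000: state=(-1.984, 0.239)
t=10.500: state=(-1.840, 0.320)
t=11.000: state=(-1.666, 0.377)
t=11.330: state=(-1.533, 0.433)

(x, y) = (-1.533, 0.433)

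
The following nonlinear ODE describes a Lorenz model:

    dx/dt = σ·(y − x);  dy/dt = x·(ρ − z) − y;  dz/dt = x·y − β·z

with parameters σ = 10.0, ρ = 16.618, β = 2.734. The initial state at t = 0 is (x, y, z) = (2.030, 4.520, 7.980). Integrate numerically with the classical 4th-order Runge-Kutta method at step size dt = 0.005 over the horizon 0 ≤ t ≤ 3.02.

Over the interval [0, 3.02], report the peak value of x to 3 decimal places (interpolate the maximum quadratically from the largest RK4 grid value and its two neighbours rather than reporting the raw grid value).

max x = 10.540

t=0.000: state=(2.030, 4.520, 7.980)
step 1 (dt=0.005): k1=(24.900, 13.015, -12.642), k2=(24.603, 13.586, -12.206), k3=(24.625, 13.576, -12.209), k4=(24.348, 14.142, -11.772); state += dt/6·(k1+2k2+2k3+k4)
t=0.005: state=(2.153, 4.588, 7.919)
t=0.010: state=(2.274, 4.661, 7.862)
t=0.015: state=(2.392, 4.740, 7.810)
continuing one RK4 step at a time; state shown every 20 steps (Δt=0.1):
t=0.100: state=(4.357, 6.833, 7.691)
t=0.200: state=(7.236, 10.452, 10.338)
t=0.300: state=(10.093, 11.962, 16.922)
t=0.400: state=(9.868, 7.494, 21.949)
t=0.500: state=(6.486, 2.893, 20.248)
t=0.600: state=(3.669, 1.764, 16.317)
t=0.700: state=(2.573, 2.165, 12.907)
t=0.800: state=(2.659, 3.184, 10.410)
t=0.900: state=(3.590, 4.940, 9.016)
t=1.000: state=(5.402, 7.680, 9.351)
t=1.100: state=(7.979, 10.623, 12.636)
t=1.200: state=(9.859, 10.472, 18.375)
t=1.300: state=(8.766, 6.221, 21.035)
t=1.400: state=(5.857, 3.113, 18.829)
t=1.500: state=(3.825, 2.552, 15.424)
t=1.600: state=(3.210, 3.176, 12.569)
t=1.700: state=(3.641, 4.508, 10.688)
t=1.800: state=(4.926, 6.623, 10.211)
t=1.900: state=(6.953, 9.196, 11.953)
t=2.000: state=(8.931, 10.288, 16.175)
t=2.100: state=(9.052, 7.854, 19.781)
t=2.200: state=(7.014, 4.571, 19.363)
t=2.300: state=(4.892, 3.289, 16.653)
t=2.400: state=(3.913, 3.527, 13.914)
t=2.500: state=(4.025, 4.594, 11.957)
t=2.600: state=(4.995, 6.344, 11.242)
t=2.700: state=(6.634, 8.469, 12.371)
t=2.800: state=(8.320, 9.606, 15.535)
t=2.900: state=(8.723, 8.122, 18.697)
t=3.000: state=(7.326, 5.421, 18.986)
t=3.020: state=(6.940, 4.998, 18.698)
largest grid value and its neighbours: x(0.340)=10.53287, x(0.345)=10.53969, x(0.350)=10.53501
parabola through these three points peaks at t≈0.345 with x≈10.53974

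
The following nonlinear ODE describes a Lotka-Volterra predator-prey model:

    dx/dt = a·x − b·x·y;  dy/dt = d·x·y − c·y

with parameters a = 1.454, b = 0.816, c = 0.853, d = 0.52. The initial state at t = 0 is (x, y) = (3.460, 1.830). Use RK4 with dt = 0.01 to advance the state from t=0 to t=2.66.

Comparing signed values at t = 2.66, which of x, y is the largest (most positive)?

largest component: y

t=0.000: state=(3.460, 1.830)
step 1 (dt=0.01): k1=(-0.136, 1.732), k2=(-0.160, 1.739), k3=(-0.160, 1.739), k4=(-0.185, 1.746); state += dt/6·(k1+2k2+2k3+k4)
t=0.010: state=(3.458, 1.847)
t=0.020: state=(3.456, 1.865)
t=0.030: state=(3.454, 1.883)
continuing one RK4 step at a time; state shown every 10 steps (Δt=0.1):
t=0.100: state=(3.422, 2.010)
t=0.200: state=(3.333, 2.200)
t=0.300: state=(3.195, 2.395)
t=0.400: state=(3.016, 2.585)
t=0.500: state=(2.804, 2.761)
t=0.600: state=(2.572, 2.916)
t=0.700: state=(2.332, 3.042)
t=0.800: state=(2.096, 3.134)
t=0.900: state=(1.872, 3.190)
t=1.000: state=(1.667, 3.211)
t=1.100: state=(1.484, 3.200)
t=1.200: state=(1.323, 3.161)
t=1.300: state=(1.186, 3.098)
t=1.400: state=(1.068, 3.016)
t=1.500: state=(0.970, 2.920)
t=1.600: state=(0.888, 2.813)
t=1.700: state=(0.820, 2.700)
t=1.800: state=(0.764, 2.584)
t=1.900: state=(0.719, 2.466)
t=2.000: state=(0.683, 2.348)
t=2.100: state=(0.656, 2.232)
t=2.200: state=(0.635, 2.120)
t=2.300: state=(0.620, 2.011)
t=2.400: state=(0.612, 1.907)
t=2.500: state=(0.608, 1.807)
t=2.600: state=(0.609, 1.713)
t=2.660: state=(0.612, 1.658)
compare at T: x=0.612, y=1.658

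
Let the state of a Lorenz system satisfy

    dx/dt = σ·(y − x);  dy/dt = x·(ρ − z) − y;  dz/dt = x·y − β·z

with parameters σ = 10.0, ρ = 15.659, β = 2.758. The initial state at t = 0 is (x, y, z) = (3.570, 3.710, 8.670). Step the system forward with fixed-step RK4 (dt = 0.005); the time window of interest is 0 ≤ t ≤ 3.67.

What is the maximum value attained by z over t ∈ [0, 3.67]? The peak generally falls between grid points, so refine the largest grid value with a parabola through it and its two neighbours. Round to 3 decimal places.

t=0.000: state=(3.570, 3.710, 8.670)
step 1 (dt=0.005): k1=(1.400, 21.241, -10.667), k2=(1.896, 21.307, -10.391), k3=(1.885, 21.313, -10.388), k4=(2.371, 21.386, -10.107); state += dt/6·(k1+2k2+2k3+k4)
t=0.005: state=(3.579, 3.817, 8.618)
t=0.010: state=(3.594, 3.924, 8.569)
t=0.015: state=(3.612, 4.032, 8.523)
continuing one RK4 step at a time; state shown every 40 steps (Δt=0.2):
t=0.200: state=(6.567, 8.994, 9.991)
t=0.400: state=(9.384, 8.371, 19.084)
t=0.600: state=(4.760, 2.806, 16.300)
t=0.800: state=(3.372, 3.716, 11.064)
t=1.000: state=(5.590, 7.390, 10.161)
t=1.200: state=(8.829, 9.269, 16.592)
t=1.400: state=(6.173, 4.155, 17.390)
t=1.600: state=(4.006, 3.926, 12.641)
t=1.800: state=(5.383, 6.721, 11.004)
t=2.000: state=(8.130, 8.877, 15.345)
t=2.200: state=(6.770, 5.175, 17.328)
t=2.400: state=(4.611, 4.313, 13.579)
t=2.600: state=(5.450, 6.460, 11.824)
t=2.800: state=(7.635, 8.338, 14.860)
t=3.000: state=(6.922, 5.754, 16.898)
t=3.200: state=(5.081, 4.720, 14.092)
t=3.400: state=(5.597, 6.368, 12.492)
t=3.600: state=(7.301, 7.879, 14.693)
t=3.670: state=(7.520, 7.541, 15.786)
largest grid value and its neighbours: z(0.445)=19.69933, z(0.450)=19.70163, z(0.455)=19.69173
parabola through these three points peaks at t≈0.448 with z≈19.70222

max z = 19.702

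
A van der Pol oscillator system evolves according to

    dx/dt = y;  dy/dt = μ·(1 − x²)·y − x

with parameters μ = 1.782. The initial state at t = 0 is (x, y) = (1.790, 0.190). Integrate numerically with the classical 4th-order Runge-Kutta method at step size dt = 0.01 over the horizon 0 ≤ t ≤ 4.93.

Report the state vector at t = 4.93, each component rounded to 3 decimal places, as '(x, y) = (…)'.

t=0.000: state=(1.790, 0.190)
step 1 (dt=0.01): k1=(0.190, -2.536), k2=(0.177, -2.488), k3=(0.178, -2.489), k4=(0.165, -2.442); state += dt/6·(k1+2k2+2k3+k4)
t=0.010: state=(1.792, 0.165)
t=0.020: state=(1.793, 0.141)
t=0.030: state=(1.795, 0.118)
continuing one RK4 step at a time; state shown every 20 steps (Δt=0.2):
t=0.200: state=(1.788, -0.162)
t=0.400: state=(1.738, -0.325)
t=0.600: state=(1.663, -0.414)
t=0.800: state=(1.574, -0.480)
t=1.000: state=(1.471, -0.544)
t=1.200: state=(1.355, -0.620)
t=1.400: state=(1.222, -0.721)
t=1.600: state=(1.064, -0.863)
t=1.800: state=(0.871, -1.078)
t=2.000: state=(0.624, -1.421)
t=2.200: state=(0.288, -1.982)
t=2.400: state=(-0.188, -2.827)
t=2.600: state=(-0.837, -3.538)
t=2.800: state=(-1.503, -2.819)
t=3.000: state=(-1.896, -1.141)
t=3.200: state=(-2.012, -0.164)
t=3.400: state=(-2.003, 0.190)
t=3.600: state=(-1.951, 0.314)
t=3.800: state=(-1.882, 0.369)
t=4.000: state=(-1.804, 0.406)
t=4.200: state=(-1.720, 0.441)
t=4.400: state=(-1.628, 0.480)
t=4.600: state=(-1.527, 0.529)
t=4.800: state=(-1.415, 0.591)
t=4.930: state=(-1.335, 0.643)

(x, y) = (-1.335, 0.643)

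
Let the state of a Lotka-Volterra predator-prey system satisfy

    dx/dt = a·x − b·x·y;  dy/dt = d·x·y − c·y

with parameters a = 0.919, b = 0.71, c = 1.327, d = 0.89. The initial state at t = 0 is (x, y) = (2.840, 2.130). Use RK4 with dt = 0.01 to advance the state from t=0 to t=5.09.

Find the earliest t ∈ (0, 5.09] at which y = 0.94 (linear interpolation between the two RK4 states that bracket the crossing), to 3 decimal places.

t = 2.436

t=0.000: state=(2.840, 2.130)
step 1 (dt=0.01): k1=(-1.685, 2.557), k2=(-1.706, 2.557), k3=(-1.706, 2.556), k4=(-1.726, 2.555); state += dt/6·(k1+2k2+2k3+k4)
t=0.010: state=(2.823, 2.156)
t=0.020: state=(2.805, 2.181)
t=0.030: state=(2.788, 2.207)
continuing one RK4 step at a time; state shown every 20 steps (Δt=0.2):
t=0.200: state=(2.434, 2.617)
t=0.400: state=(1.963, 2.969)
t=0.600: state=(1.529, 3.103)
t=0.800: state=(1.187, 3.026)
t=1.000: state=(0.942, 2.801)
t=1.200: state=(0.776, 2.500)
t=1.400: state=(0.669, 2.179)
t=1.600: state=(0.603, 1.871)
t=1.800: state=(0.567, 1.592)
t=2.000: state=(0.554, 1.348)
t=2.200: state=(0.558, 1.141)
t=2.400: state=(0.577, 0.968)
t=2.430: state=(0.582, 0.945)
next step: t=2.440: state=(0.583, 0.937) — y has crossed 0.94
linear interpolation between t=2.430 (0.94475) and t=2.440 (0.93714) → t≈2.436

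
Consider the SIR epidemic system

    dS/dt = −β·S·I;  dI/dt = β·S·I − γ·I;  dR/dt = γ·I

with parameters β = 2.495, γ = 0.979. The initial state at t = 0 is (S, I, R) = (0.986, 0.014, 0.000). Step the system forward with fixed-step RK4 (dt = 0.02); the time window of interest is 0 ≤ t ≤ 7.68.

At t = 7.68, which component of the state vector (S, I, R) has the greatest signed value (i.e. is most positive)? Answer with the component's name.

largest component: R

t=0.000: state=(0.986, 0.014, 0.000)
step 1 (dt=0.02): k1=(-0.034, 0.021, 0.014), k2=(-0.035, 0.021, 0.014), k3=(-0.035, 0.021, 0.014), k4=(-0.035, 0.021, 0.014); state += dt/6·(k1+2k2+2k3+k4)
t=0.020: state=(0.985, 0.014, 0.000)
t=0.040: state=(0.985, 0.015, 0.001)
t=0.060: state=(0.984, 0.015, 0.001)
continuing one RK4 step at a time; state shown every 25 steps (Δt=0.5):
t=0.500: state=(0.961, 0.029, 0.010)
t=1.000: state=(0.912, 0.057, 0.031)
t=1.500: state=(0.826, 0.104, 0.069)
t=2.000: state=(0.699, 0.166, 0.135)
t=2.500: state=(0.547, 0.222, 0.231)
t=3.000: state=(0.407, 0.246, 0.347)
t=3.500: state=(0.301, 0.233, 0.466)
t=4.000: state=(0.230, 0.199, 0.572)
t=4.500: state=(0.184, 0.157, 0.659)
t=5.000: state=(0.155, 0.119, 0.726)
t=5.500: state=(0.136, 0.087, 0.776)
t=6.000: state=(0.124, 0.063, 0.813)
t=6.500: state=(0.116, 0.045, 0.839)
t=7.000: state=(0.111, 0.032, 0.858)
t=7.500: state=(0.107, 0.022, 0.871)
t=7.680: state=(0.106, 0.020, 0.874)
compare at T: S=0.106, I=0.020, R=0.874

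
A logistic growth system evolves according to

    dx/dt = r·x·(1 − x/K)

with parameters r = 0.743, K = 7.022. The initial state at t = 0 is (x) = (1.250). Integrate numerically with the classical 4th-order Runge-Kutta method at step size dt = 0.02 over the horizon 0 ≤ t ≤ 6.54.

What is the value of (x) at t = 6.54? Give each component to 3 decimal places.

t=0.000: state=(1.250)
step 1 (dt=0.02): k1=(0.763), k2=(0.767), k3=(0.767), k4=(0.771); state += dt/6·(k1+2k2+2k3+k4)
t=0.020: state=(1.265)
t=0.040: state=(1.281)
t=0.060: state=(1.296)
continuing one RK4 step at a time; state shown every 25 steps (Δt=0.5):
t=0.500: state=(1.678)
t=1.000: state=(2.197)
t=1.500: state=(2.792)
t=2.000: state=(3.434)
t=2.500: state=(4.081)
t=3.000: state=(4.691)
t=3.500: state=(5.229)
t=4.000: state=(5.679)
t=4.500: state=(6.038)
t=5.000: state=(6.312)
t=5.500: state=(6.517)
t=6.000: state=(6.665)
t=6.500: state=(6.772)
t=6.540: state=(6.779)

(x) = (6.779)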